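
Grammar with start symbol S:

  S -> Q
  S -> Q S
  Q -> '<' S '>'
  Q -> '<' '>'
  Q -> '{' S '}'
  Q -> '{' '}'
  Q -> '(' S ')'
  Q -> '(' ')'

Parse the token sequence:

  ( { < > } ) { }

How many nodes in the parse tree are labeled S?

4

[S [Q ( [S [Q { [S [Q < >]] }]] )] [S [Q { }]]]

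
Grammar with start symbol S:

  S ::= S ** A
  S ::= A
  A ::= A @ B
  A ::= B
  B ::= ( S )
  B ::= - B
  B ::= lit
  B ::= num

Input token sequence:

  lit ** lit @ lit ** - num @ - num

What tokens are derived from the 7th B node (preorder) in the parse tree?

num

[S [S [S [A [B lit]]] ** [A [A [B lit]] @ [B lit]]] ** [A [A [B - [B num]]] @ [B - [B num]]]]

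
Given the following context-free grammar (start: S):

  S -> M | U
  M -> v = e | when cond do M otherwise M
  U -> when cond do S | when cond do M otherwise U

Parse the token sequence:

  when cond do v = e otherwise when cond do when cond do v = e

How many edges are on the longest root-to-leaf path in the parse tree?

[S [U when cond do [M v = e] otherwise [U when cond do [S [U when cond do [S [M v = e]]]]]]]

7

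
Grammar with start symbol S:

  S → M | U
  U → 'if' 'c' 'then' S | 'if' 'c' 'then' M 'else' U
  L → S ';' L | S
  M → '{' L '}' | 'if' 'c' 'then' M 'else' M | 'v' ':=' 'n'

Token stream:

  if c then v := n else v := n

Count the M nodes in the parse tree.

[S [M if c then [M v := n] else [M v := n]]]

3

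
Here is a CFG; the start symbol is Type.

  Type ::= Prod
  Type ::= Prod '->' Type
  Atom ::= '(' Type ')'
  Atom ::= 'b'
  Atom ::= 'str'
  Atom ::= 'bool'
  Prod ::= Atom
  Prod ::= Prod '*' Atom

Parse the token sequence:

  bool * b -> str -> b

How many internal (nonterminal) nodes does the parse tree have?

11

[Type [Prod [Prod [Atom bool]] * [Atom b]] -> [Type [Prod [Atom str]] -> [Type [Prod [Atom b]]]]]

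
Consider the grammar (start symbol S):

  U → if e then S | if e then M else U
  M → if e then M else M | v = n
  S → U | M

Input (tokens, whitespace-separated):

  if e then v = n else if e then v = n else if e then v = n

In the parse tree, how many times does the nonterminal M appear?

3

[S [U if e then [M v = n] else [U if e then [M v = n] else [U if e then [S [M v = n]]]]]]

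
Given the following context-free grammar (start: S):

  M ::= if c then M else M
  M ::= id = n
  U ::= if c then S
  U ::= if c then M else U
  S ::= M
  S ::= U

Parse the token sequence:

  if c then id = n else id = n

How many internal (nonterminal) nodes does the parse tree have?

4

[S [M if c then [M id = n] else [M id = n]]]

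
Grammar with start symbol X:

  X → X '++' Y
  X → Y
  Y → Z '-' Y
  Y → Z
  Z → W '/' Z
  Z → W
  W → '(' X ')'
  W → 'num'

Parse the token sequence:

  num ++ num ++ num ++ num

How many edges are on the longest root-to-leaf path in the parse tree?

[X [X [X [X [Y [Z [W num]]]] ++ [Y [Z [W num]]]] ++ [Y [Z [W num]]]] ++ [Y [Z [W num]]]]

7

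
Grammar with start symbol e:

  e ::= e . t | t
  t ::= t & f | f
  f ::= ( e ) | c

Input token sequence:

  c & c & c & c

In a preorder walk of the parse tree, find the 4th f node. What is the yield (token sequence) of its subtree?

[e [t [t [t [t [f c]] & [f c]] & [f c]] & [f c]]]

c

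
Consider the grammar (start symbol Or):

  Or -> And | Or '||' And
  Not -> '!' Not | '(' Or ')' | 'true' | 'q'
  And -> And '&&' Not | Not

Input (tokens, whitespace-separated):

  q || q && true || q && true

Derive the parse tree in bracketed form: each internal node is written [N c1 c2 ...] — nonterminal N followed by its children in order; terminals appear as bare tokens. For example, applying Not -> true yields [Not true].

[Or [Or [Or [And [Not q]]] || [And [And [Not q]] && [Not true]]] || [And [And [Not q]] && [Not true]]]

Or
Or || And
Or || And || And
And || And || And
Not || And || And
q || And || And
q || And && Not || And
q || Not && Not || And
q || q && Not || And
q || q && true || And
q || q && true || And && Not
q || q && true || Not && Not
q || q && true || q && Not
q || q && true || q && true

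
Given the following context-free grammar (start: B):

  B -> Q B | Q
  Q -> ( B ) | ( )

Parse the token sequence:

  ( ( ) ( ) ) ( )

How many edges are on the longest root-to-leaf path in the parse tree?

[B [Q ( [B [Q ( )] [B [Q ( )]]] )] [B [Q ( )]]]

5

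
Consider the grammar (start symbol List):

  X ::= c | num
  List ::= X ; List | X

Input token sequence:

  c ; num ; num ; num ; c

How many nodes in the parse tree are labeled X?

[List [X c] ; [List [X num] ; [List [X num] ; [List [X num] ; [List [X c]]]]]]

5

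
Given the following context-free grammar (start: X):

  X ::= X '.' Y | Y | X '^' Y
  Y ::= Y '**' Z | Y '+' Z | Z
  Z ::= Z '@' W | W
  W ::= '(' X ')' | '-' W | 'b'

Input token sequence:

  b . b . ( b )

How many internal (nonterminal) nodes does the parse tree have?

[X [X [X [Y [Z [W b]]]] . [Y [Z [W b]]]] . [Y [Z [W ( [X [Y [Z [W b]]]] )]]]]

16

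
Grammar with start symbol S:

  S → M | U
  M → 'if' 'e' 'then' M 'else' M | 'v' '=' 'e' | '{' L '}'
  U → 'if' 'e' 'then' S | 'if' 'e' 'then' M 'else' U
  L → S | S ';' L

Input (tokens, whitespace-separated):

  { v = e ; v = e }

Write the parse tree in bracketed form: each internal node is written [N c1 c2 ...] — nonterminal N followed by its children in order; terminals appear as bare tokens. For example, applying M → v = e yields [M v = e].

[S [M { [L [S [M v = e]] ; [L [S [M v = e]]]] }]]

S
M
{ L }
{ S ; L }
{ M ; L }
{ v = e ; L }
{ v = e ; S }
{ v = e ; M }
{ v = e ; v = e }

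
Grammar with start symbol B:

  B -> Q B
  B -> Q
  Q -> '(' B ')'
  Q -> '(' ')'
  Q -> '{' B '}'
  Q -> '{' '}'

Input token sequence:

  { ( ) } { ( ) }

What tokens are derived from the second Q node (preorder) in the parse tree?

( )

[B [Q { [B [Q ( )]] }] [B [Q { [B [Q ( )]] }]]]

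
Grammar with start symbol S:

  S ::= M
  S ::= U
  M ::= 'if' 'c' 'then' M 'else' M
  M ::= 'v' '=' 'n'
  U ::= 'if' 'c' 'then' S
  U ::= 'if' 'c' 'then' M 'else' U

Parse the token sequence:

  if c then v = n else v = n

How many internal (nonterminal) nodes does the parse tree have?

[S [M if c then [M v = n] else [M v = n]]]

4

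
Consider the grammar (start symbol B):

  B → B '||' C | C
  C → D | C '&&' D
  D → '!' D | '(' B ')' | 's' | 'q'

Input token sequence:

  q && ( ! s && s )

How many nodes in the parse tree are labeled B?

[B [C [C [D q]] && [D ( [B [C [C [D ! [D s]]] && [D s]]] )]]]

2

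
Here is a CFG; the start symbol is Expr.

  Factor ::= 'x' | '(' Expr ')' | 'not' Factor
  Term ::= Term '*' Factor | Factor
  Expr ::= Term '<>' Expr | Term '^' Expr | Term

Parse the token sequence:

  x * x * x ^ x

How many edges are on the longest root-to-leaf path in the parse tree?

5

[Expr [Term [Term [Term [Factor x]] * [Factor x]] * [Factor x]] ^ [Expr [Term [Factor x]]]]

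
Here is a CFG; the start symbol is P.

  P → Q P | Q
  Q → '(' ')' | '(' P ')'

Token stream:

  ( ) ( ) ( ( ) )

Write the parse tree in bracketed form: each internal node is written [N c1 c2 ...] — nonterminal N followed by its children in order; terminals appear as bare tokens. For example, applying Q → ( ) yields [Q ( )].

P
Q P
( ) P
( ) Q P
( ) ( ) P
( ) ( ) Q
( ) ( ) ( P )
( ) ( ) ( Q )
( ) ( ) ( ( ) )

[P [Q ( )] [P [Q ( )] [P [Q ( [P [Q ( )]] )]]]]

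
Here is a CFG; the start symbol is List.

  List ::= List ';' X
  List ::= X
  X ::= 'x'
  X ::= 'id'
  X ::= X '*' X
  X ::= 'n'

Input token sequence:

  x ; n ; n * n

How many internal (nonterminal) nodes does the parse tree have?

[List [List [List [X x]] ; [X n]] ; [X [X n] * [X n]]]

8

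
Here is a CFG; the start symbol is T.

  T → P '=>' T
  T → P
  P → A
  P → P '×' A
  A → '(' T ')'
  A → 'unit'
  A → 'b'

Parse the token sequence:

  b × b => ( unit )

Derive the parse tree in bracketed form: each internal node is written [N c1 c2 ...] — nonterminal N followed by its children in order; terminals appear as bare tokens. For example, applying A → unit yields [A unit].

[T [P [P [A b]] × [A b]] => [T [P [A ( [T [P [A unit]]] )]]]]

T
P => T
P × A => T
A × A => T
b × A => T
b × b => T
b × b => P
b × b => A
b × b => ( T )
b × b => ( P )
b × b => ( A )
b × b => ( unit )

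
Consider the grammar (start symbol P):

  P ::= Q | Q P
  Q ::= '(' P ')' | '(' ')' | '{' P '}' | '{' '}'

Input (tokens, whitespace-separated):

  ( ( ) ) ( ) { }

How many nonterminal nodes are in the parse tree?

[P [Q ( [P [Q ( )]] )] [P [Q ( )] [P [Q { }]]]]

8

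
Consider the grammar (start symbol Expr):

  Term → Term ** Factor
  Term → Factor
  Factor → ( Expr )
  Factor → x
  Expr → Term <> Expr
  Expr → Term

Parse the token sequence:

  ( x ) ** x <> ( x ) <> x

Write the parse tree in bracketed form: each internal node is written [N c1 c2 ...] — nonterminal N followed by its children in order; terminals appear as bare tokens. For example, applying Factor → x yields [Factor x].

Expr
Term <> Expr
Term ** Factor <> Expr
Factor ** Factor <> Expr
( Expr ) ** Factor <> Expr
( Term ) ** Factor <> Expr
( Factor ) ** Factor <> Expr
( x ) ** Factor <> Expr
( x ) ** x <> Expr
( x ) ** x <> Term <> Expr
( x ) ** x <> Factor <> Expr
( x ) ** x <> ( Expr ) <> Expr
( x ) ** x <> ( Term ) <> Expr
( x ) ** x <> ( Factor ) <> Expr
( x ) ** x <> ( x ) <> Expr
( x ) ** x <> ( x ) <> Term
( x ) ** x <> ( x ) <> Factor
( x ) ** x <> ( x ) <> x

[Expr [Term [Term [Factor ( [Expr [Term [Factor x]]] )]] ** [Factor x]] <> [Expr [Term [Factor ( [Expr [Term [Factor x]]] )]] <> [Expr [Term [Factor x]]]]]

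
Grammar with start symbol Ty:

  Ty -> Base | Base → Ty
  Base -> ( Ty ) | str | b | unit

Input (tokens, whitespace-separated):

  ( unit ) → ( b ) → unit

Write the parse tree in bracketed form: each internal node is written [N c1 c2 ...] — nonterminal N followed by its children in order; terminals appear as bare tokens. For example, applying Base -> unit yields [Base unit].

Ty
Base → Ty
( Ty ) → Ty
( Base ) → Ty
( unit ) → Ty
( unit ) → Base → Ty
( unit ) → ( Ty ) → Ty
( unit ) → ( Base ) → Ty
( unit ) → ( b ) → Ty
( unit ) → ( b ) → Base
( unit ) → ( b ) → unit

[Ty [Base ( [Ty [Base unit]] )] → [Ty [Base ( [Ty [Base b]] )] → [Ty [Base unit]]]]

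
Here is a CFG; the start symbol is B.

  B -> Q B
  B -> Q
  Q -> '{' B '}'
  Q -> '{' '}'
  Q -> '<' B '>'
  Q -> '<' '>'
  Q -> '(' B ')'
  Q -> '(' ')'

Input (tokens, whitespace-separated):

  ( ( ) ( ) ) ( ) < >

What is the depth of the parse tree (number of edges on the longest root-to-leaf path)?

5

[B [Q ( [B [Q ( )] [B [Q ( )]]] )] [B [Q ( )] [B [Q < >]]]]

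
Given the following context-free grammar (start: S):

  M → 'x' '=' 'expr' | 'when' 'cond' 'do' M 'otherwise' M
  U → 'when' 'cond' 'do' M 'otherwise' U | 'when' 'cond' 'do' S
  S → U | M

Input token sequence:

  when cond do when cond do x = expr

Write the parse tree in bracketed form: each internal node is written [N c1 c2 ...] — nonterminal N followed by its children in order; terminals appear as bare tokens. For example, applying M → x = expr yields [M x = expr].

S
U
when cond do S
when cond do U
when cond do when cond do S
when cond do when cond do M
when cond do when cond do x = expr

[S [U when cond do [S [U when cond do [S [M x = expr]]]]]]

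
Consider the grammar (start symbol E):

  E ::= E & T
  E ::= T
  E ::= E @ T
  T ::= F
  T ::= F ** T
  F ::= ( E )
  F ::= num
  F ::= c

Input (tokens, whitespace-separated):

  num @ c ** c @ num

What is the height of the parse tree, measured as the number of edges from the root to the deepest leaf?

[E [E [E [T [F num]]] @ [T [F c] ** [T [F c]]]] @ [T [F num]]]

5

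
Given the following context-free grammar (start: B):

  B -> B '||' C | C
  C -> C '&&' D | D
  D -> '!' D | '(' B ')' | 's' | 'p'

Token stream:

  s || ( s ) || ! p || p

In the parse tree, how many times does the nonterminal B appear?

5

[B [B [B [B [C [D s]]] || [C [D ( [B [C [D s]]] )]]] || [C [D ! [D p]]]] || [C [D p]]]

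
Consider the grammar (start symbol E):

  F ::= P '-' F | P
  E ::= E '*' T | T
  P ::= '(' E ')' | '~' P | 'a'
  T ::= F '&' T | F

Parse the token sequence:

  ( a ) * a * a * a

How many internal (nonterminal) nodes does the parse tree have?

20

[E [E [E [E [T [F [P ( [E [T [F [P a]]]] )]]]] * [T [F [P a]]]] * [T [F [P a]]]] * [T [F [P a]]]]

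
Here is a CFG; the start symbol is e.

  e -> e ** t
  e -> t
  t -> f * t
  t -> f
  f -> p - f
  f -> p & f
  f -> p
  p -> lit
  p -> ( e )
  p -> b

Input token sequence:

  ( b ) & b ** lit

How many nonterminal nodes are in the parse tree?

[e [e [t [f [p ( [e [t [f [p b]]]] )] & [f [p b]]]]] ** [t [f [p lit]]]]

14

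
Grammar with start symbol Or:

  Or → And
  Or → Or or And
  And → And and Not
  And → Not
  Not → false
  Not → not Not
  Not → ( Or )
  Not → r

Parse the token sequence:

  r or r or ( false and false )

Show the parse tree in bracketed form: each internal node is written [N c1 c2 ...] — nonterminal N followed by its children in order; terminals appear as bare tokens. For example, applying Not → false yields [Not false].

Or
Or or And
Or or And or And
And or And or And
Not or And or And
r or And or And
r or Not or And
r or r or And
r or r or Not
r or r or ( Or )
r or r or ( And )
r or r or ( And and Not )
r or r or ( Not and Not )
r or r or ( false and Not )
r or r or ( false and false )

[Or [Or [Or [And [Not r]]] or [And [Not r]]] or [And [Not ( [Or [And [And [Not false]] and [Not false]]] )]]]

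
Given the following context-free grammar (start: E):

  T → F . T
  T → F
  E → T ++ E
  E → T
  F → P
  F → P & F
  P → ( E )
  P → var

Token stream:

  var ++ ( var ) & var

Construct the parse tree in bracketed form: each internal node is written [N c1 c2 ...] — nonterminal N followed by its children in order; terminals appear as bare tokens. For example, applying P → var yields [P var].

[E [T [F [P var]]] ++ [E [T [F [P ( [E [T [F [P var]]]] )] & [F [P var]]]]]]

E
T ++ E
F ++ E
P ++ E
var ++ E
var ++ T
var ++ F
var ++ P & F
var ++ ( E ) & F
var ++ ( T ) & F
var ++ ( F ) & F
var ++ ( P ) & F
var ++ ( var ) & F
var ++ ( var ) & P
var ++ ( var ) & var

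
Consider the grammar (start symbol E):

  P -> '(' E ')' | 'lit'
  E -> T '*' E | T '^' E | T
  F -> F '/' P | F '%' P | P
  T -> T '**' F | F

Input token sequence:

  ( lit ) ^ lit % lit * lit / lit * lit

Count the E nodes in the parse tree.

[E [T [F [P ( [E [T [F [P lit]]]] )]]] ^ [E [T [F [F [P lit]] % [P lit]]] * [E [T [F [F [P lit]] / [P lit]]] * [E [T [F [P lit]]]]]]]

5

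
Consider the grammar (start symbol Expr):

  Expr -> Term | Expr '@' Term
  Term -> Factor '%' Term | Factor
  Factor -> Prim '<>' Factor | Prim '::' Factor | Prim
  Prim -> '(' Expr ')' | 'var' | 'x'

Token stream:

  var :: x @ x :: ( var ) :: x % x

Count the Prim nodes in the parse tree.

7

[Expr [Expr [Term [Factor [Prim var] :: [Factor [Prim x]]]]] @ [Term [Factor [Prim x] :: [Factor [Prim ( [Expr [Term [Factor [Prim var]]]] )] :: [Factor [Prim x]]]] % [Term [Factor [Prim x]]]]]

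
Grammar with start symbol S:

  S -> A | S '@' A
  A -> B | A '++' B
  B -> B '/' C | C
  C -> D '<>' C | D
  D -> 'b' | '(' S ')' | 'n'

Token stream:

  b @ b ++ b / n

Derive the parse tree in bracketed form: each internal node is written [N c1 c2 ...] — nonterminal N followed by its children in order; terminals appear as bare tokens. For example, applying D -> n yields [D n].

[S [S [A [B [C [D b]]]]] @ [A [A [B [C [D b]]]] ++ [B [B [C [D b]]] / [C [D n]]]]]

S
S @ A
A @ A
B @ A
C @ A
D @ A
b @ A
b @ A ++ B
b @ B ++ B
b @ C ++ B
b @ D ++ B
b @ b ++ B
b @ b ++ B / C
b @ b ++ C / C
b @ b ++ D / C
b @ b ++ b / C
b @ b ++ b / D
b @ b ++ b / n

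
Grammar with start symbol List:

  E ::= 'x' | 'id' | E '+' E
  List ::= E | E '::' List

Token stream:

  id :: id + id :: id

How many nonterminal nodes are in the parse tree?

8

[List [E id] :: [List [E [E id] + [E id]] :: [List [E id]]]]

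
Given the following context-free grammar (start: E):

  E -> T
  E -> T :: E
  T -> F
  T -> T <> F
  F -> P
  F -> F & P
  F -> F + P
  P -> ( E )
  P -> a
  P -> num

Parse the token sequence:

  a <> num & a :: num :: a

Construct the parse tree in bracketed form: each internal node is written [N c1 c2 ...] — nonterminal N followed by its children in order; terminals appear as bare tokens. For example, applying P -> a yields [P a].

[E [T [T [F [P a]]] <> [F [F [P num]] & [P a]]] :: [E [T [F [P num]]] :: [E [T [F [P a]]]]]]

E
T :: E
T <> F :: E
F <> F :: E
P <> F :: E
a <> F :: E
a <> F & P :: E
a <> P & P :: E
a <> num & P :: E
a <> num & a :: E
a <> num & a :: T :: E
a <> num & a :: F :: E
a <> num & a :: P :: E
a <> num & a :: num :: E
a <> num & a :: num :: T
a <> num & a :: num :: F
a <> num & a :: num :: P
a <> num & a :: num :: a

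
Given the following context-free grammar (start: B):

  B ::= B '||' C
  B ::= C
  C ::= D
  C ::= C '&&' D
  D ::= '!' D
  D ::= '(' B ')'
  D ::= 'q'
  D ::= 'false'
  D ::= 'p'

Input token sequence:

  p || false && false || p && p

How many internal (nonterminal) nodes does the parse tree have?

[B [B [B [C [D p]]] || [C [C [D false]] && [D false]]] || [C [C [D p]] && [D p]]]

13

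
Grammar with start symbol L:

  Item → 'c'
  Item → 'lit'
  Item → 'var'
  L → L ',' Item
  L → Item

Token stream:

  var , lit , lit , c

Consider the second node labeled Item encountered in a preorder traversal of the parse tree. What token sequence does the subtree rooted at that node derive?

[L [L [L [L [Item var]] , [Item lit]] , [Item lit]] , [Item c]]

lit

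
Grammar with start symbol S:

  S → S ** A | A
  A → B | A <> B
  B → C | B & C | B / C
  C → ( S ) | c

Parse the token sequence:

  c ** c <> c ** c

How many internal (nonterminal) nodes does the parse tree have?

[S [S [S [A [B [C c]]]] ** [A [A [B [C c]]] <> [B [C c]]]] ** [A [B [C c]]]]

15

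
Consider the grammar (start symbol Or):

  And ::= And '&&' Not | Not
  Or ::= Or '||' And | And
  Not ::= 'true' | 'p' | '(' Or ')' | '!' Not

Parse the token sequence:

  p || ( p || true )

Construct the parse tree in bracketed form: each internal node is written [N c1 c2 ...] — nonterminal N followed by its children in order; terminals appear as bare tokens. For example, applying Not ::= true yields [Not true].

[Or [Or [And [Not p]]] || [And [Not ( [Or [Or [And [Not p]]] || [And [Not true]]] )]]]

Or
Or || And
And || And
Not || And
p || And
p || Not
p || ( Or )
p || ( Or || And )
p || ( And || And )
p || ( Not || And )
p || ( p || And )
p || ( p || Not )
p || ( p || true )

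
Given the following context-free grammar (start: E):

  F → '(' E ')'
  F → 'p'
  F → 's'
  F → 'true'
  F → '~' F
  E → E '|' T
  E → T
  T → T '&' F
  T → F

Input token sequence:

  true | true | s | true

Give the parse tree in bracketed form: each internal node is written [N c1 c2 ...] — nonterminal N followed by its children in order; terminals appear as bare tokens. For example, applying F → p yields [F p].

[E [E [E [E [T [F true]]] | [T [F true]]] | [T [F s]]] | [T [F true]]]

E
E | T
E | T | T
E | T | T | T
T | T | T | T
F | T | T | T
true | T | T | T
true | F | T | T
true | true | T | T
true | true | F | T
true | true | s | T
true | true | s | F
true | true | s | true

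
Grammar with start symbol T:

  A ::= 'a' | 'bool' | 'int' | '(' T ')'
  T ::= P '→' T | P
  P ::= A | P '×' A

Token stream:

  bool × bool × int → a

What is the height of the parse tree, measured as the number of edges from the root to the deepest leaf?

5

[T [P [P [P [A bool]] × [A bool]] × [A int]] → [T [P [A a]]]]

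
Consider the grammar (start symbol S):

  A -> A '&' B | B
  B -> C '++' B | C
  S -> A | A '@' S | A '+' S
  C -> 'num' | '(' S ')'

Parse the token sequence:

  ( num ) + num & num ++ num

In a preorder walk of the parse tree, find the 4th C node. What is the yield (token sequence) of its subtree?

[S [A [B [C ( [S [A [B [C num]]]] )]]] + [S [A [A [B [C num]]] & [B [C num] ++ [B [C num]]]]]]

num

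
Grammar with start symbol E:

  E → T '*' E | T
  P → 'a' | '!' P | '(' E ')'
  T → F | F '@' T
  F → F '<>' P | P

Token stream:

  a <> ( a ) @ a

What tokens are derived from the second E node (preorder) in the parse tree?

[E [T [F [F [P a]] <> [P ( [E [T [F [P a]]]] )]] @ [T [F [P a]]]]]

a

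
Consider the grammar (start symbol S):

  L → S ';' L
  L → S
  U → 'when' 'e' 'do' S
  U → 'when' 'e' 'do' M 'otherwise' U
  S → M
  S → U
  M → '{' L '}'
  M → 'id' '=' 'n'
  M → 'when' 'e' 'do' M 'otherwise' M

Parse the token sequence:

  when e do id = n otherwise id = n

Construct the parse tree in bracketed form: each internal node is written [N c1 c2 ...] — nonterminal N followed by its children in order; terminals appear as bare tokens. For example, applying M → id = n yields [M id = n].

[S [M when e do [M id = n] otherwise [M id = n]]]

S
M
when e do M otherwise M
when e do id = n otherwise M
when e do id = n otherwise id = n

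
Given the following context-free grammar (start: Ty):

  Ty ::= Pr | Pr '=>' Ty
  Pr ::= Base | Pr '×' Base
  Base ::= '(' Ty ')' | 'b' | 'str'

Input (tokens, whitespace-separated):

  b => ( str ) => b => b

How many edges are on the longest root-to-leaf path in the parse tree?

[Ty [Pr [Base b]] => [Ty [Pr [Base ( [Ty [Pr [Base str]]] )]] => [Ty [Pr [Base b]] => [Ty [Pr [Base b]]]]]]

7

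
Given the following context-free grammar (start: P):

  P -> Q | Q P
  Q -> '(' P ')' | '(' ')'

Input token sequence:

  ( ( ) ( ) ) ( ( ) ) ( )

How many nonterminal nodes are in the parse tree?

[P [Q ( [P [Q ( )] [P [Q ( )]]] )] [P [Q ( [P [Q ( )]] )] [P [Q ( )]]]]

12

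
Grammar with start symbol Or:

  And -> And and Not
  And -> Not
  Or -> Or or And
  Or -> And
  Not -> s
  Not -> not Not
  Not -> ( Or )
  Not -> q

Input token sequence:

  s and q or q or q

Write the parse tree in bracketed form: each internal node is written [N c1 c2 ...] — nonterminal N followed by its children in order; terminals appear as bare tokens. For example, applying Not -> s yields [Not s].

[Or [Or [Or [And [And [Not s]] and [Not q]]] or [And [Not q]]] or [And [Not q]]]

Or
Or or And
Or or And or And
And or And or And
And and Not or And or And
Not and Not or And or And
s and Not or And or And
s and q or And or And
s and q or Not or And
s and q or q or And
s and q or q or Not
s and q or q or q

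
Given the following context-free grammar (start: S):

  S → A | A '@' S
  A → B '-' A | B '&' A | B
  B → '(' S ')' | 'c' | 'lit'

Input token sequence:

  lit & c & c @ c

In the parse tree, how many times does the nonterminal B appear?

4

[S [A [B lit] & [A [B c] & [A [B c]]]] @ [S [A [B c]]]]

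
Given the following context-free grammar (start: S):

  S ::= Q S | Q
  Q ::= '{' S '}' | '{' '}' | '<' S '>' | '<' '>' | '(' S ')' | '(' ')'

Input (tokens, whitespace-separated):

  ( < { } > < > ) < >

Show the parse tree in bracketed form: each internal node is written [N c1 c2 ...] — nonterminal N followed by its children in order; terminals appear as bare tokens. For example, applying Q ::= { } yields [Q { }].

[S [Q ( [S [Q < [S [Q { }]] >] [S [Q < >]]] )] [S [Q < >]]]

S
Q S
( S ) S
( Q S ) S
( < S > S ) S
( < Q > S ) S
( < { } > S ) S
( < { } > Q ) S
( < { } > < > ) S
( < { } > < > ) Q
( < { } > < > ) < >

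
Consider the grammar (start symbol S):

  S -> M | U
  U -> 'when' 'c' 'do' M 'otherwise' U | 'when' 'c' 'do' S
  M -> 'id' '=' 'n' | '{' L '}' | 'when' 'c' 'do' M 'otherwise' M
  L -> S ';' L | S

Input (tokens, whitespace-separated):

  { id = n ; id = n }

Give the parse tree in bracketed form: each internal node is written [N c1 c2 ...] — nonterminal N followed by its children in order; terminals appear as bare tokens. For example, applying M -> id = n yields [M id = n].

[S [M { [L [S [M id = n]] ; [L [S [M id = n]]]] }]]

S
M
{ L }
{ S ; L }
{ M ; L }
{ id = n ; L }
{ id = n ; S }
{ id = n ; M }
{ id = n ; id = n }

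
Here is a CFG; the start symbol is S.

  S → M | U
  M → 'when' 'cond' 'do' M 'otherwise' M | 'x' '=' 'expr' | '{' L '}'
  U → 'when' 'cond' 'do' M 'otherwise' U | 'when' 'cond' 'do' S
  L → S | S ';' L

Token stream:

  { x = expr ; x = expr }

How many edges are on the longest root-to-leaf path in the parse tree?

6

[S [M { [L [S [M x = expr]] ; [L [S [M x = expr]]]] }]]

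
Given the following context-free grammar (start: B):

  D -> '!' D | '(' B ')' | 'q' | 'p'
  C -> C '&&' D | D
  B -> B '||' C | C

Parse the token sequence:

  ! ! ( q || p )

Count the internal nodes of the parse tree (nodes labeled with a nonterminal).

[B [C [D ! [D ! [D ( [B [B [C [D q]]] || [C [D p]]] )]]]]]

11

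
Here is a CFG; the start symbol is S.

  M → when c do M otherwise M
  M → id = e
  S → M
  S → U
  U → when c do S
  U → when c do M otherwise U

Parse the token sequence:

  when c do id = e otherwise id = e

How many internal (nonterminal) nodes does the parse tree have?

[S [M when c do [M id = e] otherwise [M id = e]]]

4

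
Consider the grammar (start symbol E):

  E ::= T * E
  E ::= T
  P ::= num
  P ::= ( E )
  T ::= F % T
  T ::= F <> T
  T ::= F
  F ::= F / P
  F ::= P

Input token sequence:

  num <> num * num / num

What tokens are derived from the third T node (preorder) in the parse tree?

num / num

[E [T [F [P num]] <> [T [F [P num]]]] * [E [T [F [F [P num]] / [P num]]]]]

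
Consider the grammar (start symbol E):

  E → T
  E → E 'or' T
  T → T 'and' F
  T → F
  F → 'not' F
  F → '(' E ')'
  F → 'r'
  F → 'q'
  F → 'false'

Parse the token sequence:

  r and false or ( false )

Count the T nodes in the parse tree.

[E [E [T [T [F r]] and [F false]]] or [T [F ( [E [T [F false]]] )]]]

4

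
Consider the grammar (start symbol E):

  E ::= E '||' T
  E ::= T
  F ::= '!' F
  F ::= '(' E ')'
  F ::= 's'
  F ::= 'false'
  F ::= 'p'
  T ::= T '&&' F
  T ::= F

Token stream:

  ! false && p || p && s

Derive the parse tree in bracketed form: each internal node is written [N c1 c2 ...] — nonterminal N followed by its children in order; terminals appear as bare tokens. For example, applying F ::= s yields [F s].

[E [E [T [T [F ! [F false]]] && [F p]]] || [T [T [F p]] && [F s]]]

E
E || T
T || T
T && F || T
F && F || T
! F && F || T
! false && F || T
! false && p || T
! false && p || T && F
! false && p || F && F
! false && p || p && F
! false && p || p && s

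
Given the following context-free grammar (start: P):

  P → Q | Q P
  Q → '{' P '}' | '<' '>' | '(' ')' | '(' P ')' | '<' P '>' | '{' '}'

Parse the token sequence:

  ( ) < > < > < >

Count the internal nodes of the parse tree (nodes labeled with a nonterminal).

8

[P [Q ( )] [P [Q < >] [P [Q < >] [P [Q < >]]]]]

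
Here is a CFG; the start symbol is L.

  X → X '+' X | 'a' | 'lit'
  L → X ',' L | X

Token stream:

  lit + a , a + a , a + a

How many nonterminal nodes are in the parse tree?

12

[L [X [X lit] + [X a]] , [L [X [X a] + [X a]] , [L [X [X a] + [X a]]]]]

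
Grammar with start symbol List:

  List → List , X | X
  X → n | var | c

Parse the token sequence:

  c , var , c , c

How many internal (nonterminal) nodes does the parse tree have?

8

[List [List [List [List [X c]] , [X var]] , [X c]] , [X c]]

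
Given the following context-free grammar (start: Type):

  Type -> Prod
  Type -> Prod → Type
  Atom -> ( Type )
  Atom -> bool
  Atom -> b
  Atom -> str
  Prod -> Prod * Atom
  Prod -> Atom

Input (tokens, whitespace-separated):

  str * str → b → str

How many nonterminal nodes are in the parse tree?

[Type [Prod [Prod [Atom str]] * [Atom str]] → [Type [Prod [Atom b]] → [Type [Prod [Atom str]]]]]

11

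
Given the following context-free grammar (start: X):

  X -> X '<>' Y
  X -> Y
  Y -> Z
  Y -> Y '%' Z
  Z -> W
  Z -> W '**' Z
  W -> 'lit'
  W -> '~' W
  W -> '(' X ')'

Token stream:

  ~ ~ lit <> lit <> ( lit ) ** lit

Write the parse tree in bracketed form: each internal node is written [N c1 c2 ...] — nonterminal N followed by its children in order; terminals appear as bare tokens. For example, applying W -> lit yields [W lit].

[X [X [X [Y [Z [W ~ [W ~ [W lit]]]]]] <> [Y [Z [W lit]]]] <> [Y [Z [W ( [X [Y [Z [W lit]]]] )] ** [Z [W lit]]]]]

X
X <> Y
X <> Y <> Y
Y <> Y <> Y
Z <> Y <> Y
W <> Y <> Y
~ W <> Y <> Y
~ ~ W <> Y <> Y
~ ~ lit <> Y <> Y
~ ~ lit <> Z <> Y
~ ~ lit <> W <> Y
~ ~ lit <> lit <> Y
~ ~ lit <> lit <> Z
~ ~ lit <> lit <> W ** Z
~ ~ lit <> lit <> ( X ) ** Z
~ ~ lit <> lit <> ( Y ) ** Z
~ ~ lit <> lit <> ( Z ) ** Z
~ ~ lit <> lit <> ( W ) ** Z
~ ~ lit <> lit <> ( lit ) ** Z
~ ~ lit <> lit <> ( lit ) ** W
~ ~ lit <> lit <> ( lit ) ** lit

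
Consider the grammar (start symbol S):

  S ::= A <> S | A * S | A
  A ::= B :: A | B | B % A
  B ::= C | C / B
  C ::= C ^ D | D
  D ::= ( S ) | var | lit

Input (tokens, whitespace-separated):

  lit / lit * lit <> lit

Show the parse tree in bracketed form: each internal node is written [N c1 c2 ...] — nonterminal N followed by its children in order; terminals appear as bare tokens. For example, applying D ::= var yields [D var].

S
A * S
B * S
C / B * S
D / B * S
lit / B * S
lit / C * S
lit / D * S
lit / lit * S
lit / lit * A <> S
lit / lit * B <> S
lit / lit * C <> S
lit / lit * D <> S
lit / lit * lit <> S
lit / lit * lit <> A
lit / lit * lit <> B
lit / lit * lit <> C
lit / lit * lit <> D
lit / lit * lit <> lit

[S [A [B [C [D lit]] / [B [C [D lit]]]]] * [S [A [B [C [D lit]]]] <> [S [A [B [C [D lit]]]]]]]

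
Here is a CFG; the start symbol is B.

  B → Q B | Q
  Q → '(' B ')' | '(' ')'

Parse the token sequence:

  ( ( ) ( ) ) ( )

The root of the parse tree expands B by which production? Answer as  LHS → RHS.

B → Q B

[B [Q ( [B [Q ( )] [B [Q ( )]]] )] [B [Q ( )]]]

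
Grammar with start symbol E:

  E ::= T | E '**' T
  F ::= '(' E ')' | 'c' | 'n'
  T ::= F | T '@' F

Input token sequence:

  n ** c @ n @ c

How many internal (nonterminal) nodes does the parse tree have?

[E [E [T [F n]]] ** [T [T [T [F c]] @ [F n]] @ [F c]]]

10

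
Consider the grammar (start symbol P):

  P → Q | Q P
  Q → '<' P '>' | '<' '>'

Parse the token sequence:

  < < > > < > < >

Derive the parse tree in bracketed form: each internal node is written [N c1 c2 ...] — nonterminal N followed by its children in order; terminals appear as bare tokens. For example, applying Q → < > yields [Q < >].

P
Q P
< P > P
< Q > P
< < > > P
< < > > Q P
< < > > < > P
< < > > < > Q
< < > > < > < >

[P [Q < [P [Q < >]] >] [P [Q < >] [P [Q < >]]]]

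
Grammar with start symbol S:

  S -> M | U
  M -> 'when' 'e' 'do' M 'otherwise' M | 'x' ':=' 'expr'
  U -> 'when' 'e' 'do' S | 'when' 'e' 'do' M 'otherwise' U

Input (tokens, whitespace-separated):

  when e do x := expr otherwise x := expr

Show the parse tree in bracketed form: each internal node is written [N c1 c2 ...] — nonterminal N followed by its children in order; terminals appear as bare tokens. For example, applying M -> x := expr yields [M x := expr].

[S [M when e do [M x := expr] otherwise [M x := expr]]]

S
M
when e do M otherwise M
when e do x := expr otherwise M
when e do x := expr otherwise x := expr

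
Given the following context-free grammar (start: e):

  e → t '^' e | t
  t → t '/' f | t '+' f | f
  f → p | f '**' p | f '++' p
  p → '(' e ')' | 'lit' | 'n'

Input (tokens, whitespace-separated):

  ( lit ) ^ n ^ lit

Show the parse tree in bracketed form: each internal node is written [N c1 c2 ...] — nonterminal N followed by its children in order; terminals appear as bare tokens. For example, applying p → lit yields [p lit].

[e [t [f [p ( [e [t [f [p lit]]]] )]]] ^ [e [t [f [p n]]] ^ [e [t [f [p lit]]]]]]

e
t ^ e
f ^ e
p ^ e
( e ) ^ e
( t ) ^ e
( f ) ^ e
( p ) ^ e
( lit ) ^ e
( lit ) ^ t ^ e
( lit ) ^ f ^ e
( lit ) ^ p ^ e
( lit ) ^ n ^ e
( lit ) ^ n ^ t
( lit ) ^ n ^ f
( lit ) ^ n ^ p
( lit ) ^ n ^ lit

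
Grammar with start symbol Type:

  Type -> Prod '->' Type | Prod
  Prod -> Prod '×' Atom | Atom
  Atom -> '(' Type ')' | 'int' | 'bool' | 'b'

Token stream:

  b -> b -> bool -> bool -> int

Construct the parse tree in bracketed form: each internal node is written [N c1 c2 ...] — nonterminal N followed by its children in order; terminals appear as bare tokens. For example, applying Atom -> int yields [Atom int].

[Type [Prod [Atom b]] -> [Type [Prod [Atom b]] -> [Type [Prod [Atom bool]] -> [Type [Prod [Atom bool]] -> [Type [Prod [Atom int]]]]]]]

Type
Prod -> Type
Atom -> Type
b -> Type
b -> Prod -> Type
b -> Atom -> Type
b -> b -> Type
b -> b -> Prod -> Type
b -> b -> Atom -> Type
b -> b -> bool -> Type
b -> b -> bool -> Prod -> Type
b -> b -> bool -> Atom -> Type
b -> b -> bool -> bool -> Type
b -> b -> bool -> bool -> Prod
b -> b -> bool -> bool -> Atom
b -> b -> bool -> bool -> int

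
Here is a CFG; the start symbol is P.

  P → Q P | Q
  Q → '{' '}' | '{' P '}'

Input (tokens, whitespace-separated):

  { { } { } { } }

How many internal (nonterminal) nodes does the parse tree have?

8

[P [Q { [P [Q { }] [P [Q { }] [P [Q { }]]]] }]]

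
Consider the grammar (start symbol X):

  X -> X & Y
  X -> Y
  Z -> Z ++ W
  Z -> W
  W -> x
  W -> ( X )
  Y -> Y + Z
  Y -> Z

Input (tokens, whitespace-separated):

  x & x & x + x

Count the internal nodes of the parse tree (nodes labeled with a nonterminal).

15

[X [X [X [Y [Z [W x]]]] & [Y [Z [W x]]]] & [Y [Y [Z [W x]]] + [Z [W x]]]]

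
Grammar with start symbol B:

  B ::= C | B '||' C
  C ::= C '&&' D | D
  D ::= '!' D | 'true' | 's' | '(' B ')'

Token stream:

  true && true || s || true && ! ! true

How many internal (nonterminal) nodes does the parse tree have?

[B [B [B [C [C [D true]] && [D true]]] || [C [D s]]] || [C [C [D true]] && [D ! [D ! [D true]]]]]

15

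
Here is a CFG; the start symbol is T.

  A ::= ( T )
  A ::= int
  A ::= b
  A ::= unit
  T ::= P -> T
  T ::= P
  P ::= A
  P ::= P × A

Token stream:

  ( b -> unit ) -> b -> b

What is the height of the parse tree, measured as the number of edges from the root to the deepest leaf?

7

[T [P [A ( [T [P [A b]] -> [T [P [A unit]]]] )]] -> [T [P [A b]] -> [T [P [A b]]]]]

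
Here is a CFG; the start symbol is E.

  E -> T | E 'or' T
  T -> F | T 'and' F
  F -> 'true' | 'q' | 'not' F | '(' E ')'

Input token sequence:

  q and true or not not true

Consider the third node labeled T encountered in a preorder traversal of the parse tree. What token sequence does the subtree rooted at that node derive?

not not true

[E [E [T [T [F q]] and [F true]]] or [T [F not [F not [F true]]]]]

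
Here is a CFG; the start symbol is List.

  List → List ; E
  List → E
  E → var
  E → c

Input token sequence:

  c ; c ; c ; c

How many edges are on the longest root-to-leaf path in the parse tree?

5

[List [List [List [List [E c]] ; [E c]] ; [E c]] ; [E c]]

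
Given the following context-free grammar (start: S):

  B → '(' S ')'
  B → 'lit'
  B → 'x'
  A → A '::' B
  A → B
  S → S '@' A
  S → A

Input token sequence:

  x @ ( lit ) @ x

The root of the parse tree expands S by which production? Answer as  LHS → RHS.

S → S '@' A

[S [S [S [A [B x]]] @ [A [B ( [S [A [B lit]]] )]]] @ [A [B x]]]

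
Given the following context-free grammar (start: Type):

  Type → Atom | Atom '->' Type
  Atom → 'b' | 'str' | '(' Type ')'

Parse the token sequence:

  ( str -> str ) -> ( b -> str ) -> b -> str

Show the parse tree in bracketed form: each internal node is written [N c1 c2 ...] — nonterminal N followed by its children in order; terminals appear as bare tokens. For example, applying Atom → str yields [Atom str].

Type
Atom -> Type
( Type ) -> Type
( Atom -> Type ) -> Type
( str -> Type ) -> Type
( str -> Atom ) -> Type
( str -> str ) -> Type
( str -> str ) -> Atom -> Type
( str -> str ) -> ( Type ) -> Type
( str -> str ) -> ( Atom -> Type ) -> Type
( str -> str ) -> ( b -> Type ) -> Type
( str -> str ) -> ( b -> Atom ) -> Type
( str -> str ) -> ( b -> str ) -> Type
( str -> str ) -> ( b -> str ) -> Atom -> Type
( str -> str ) -> ( b -> str ) -> b -> Type
( str -> str ) -> ( b -> str ) -> b -> Atom
( str -> str ) -> ( b -> str ) -> b -> str

[Type [Atom ( [Type [Atom str] -> [Type [Atom str]]] )] -> [Type [Atom ( [Type [Atom b] -> [Type [Atom str]]] )] -> [Type [Atom b] -> [Type [Atom str]]]]]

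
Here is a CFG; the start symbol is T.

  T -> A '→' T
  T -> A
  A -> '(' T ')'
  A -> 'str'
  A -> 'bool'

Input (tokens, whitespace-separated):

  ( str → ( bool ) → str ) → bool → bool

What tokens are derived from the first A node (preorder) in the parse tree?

[T [A ( [T [A str] → [T [A ( [T [A bool]] )] → [T [A str]]]] )] → [T [A bool] → [T [A bool]]]]

( str → ( bool ) → str )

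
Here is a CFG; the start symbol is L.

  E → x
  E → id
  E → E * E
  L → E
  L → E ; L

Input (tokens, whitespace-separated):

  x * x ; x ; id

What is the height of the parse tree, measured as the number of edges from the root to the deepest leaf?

[L [E [E x] * [E x]] ; [L [E x] ; [L [E id]]]]

4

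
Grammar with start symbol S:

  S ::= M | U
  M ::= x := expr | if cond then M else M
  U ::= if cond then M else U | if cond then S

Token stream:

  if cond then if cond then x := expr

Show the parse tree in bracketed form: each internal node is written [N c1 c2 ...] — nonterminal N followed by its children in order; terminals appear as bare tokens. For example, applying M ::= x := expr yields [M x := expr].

[S [U if cond then [S [U if cond then [S [M x := expr]]]]]]

S
U
if cond then S
if cond then U
if cond then if cond then S
if cond then if cond then M
if cond then if cond then x := expr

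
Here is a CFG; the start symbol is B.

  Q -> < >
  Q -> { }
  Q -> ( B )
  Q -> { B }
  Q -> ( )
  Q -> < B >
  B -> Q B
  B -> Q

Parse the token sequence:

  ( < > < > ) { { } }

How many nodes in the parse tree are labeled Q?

5

[B [Q ( [B [Q < >] [B [Q < >]]] )] [B [Q { [B [Q { }]] }]]]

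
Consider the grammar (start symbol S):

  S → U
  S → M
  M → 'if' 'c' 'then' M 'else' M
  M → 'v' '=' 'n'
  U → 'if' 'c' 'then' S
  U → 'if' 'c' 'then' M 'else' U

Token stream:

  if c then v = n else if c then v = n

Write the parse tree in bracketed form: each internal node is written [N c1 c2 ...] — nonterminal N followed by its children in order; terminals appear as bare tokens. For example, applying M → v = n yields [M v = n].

[S [U if c then [M v = n] else [U if c then [S [M v = n]]]]]

S
U
if c then M else U
if c then v = n else U
if c then v = n else if c then S
if c then v = n else if c then M
if c then v = n else if c then v = n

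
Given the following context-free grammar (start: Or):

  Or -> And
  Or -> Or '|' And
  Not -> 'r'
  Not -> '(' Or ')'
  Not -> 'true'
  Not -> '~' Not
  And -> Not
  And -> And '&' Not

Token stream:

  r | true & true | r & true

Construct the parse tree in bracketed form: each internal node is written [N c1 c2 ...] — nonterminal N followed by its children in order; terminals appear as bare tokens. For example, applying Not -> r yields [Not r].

[Or [Or [Or [And [Not r]]] | [And [And [Not true]] & [Not true]]] | [And [And [Not r]] & [Not true]]]

Or
Or | And
Or | And | And
And | And | And
Not | And | And
r | And | And
r | And & Not | And
r | Not & Not | And
r | true & Not | And
r | true & true | And
r | true & true | And & Not
r | true & true | Not & Not
r | true & true | r & Not
r | true & true | r & true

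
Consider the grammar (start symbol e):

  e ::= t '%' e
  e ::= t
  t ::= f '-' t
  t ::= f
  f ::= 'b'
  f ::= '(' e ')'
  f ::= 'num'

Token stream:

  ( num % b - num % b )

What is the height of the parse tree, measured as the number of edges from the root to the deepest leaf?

[e [t [f ( [e [t [f num]] % [e [t [f b] - [t [f num]]] % [e [t [f b]]]]] )]]]

8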